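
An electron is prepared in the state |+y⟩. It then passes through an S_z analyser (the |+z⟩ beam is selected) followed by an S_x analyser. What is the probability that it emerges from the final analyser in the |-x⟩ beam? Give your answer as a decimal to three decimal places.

First analyser (S_z): from |+y⟩, P(|+z⟩) = 1/2.
After stage 1 the state is |+z⟩; P(|-x⟩) = |⟨-x|+z⟩|² = 1/2.
Joint probability = 1/2 × 1/2 = 0.250.

0.250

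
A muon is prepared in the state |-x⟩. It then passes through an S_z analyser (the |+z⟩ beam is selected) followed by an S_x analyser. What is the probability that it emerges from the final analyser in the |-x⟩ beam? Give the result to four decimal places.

First analyser (S_z): from |-x⟩, P(|+z⟩) = 1/2.
After stage 1 the state is |+z⟩; P(|-x⟩) = |⟨-x|+z⟩|² = 1/2.
Joint probability = 1/2 × 1/2 = 0.2500.

0.2500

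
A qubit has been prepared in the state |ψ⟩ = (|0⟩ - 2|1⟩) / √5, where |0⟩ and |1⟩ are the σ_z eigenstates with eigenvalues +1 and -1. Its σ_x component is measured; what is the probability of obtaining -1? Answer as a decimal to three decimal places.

0.900

|-x⟩ = (|0⟩ - |1⟩)/√2, so ⟨-x|ψ⟩ = (3) / (√2·√5).
P = |3|² / 10 = 9/10.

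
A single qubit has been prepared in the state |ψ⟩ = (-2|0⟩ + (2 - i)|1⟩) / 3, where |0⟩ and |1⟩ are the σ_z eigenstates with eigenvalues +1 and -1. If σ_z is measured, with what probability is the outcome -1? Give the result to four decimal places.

0.5556

The -1 outcome corresponds to |1⟩. Its amplitude in |ψ⟩ is (2 - i)/3.
P = |2 - i|² / 9 = 5/9.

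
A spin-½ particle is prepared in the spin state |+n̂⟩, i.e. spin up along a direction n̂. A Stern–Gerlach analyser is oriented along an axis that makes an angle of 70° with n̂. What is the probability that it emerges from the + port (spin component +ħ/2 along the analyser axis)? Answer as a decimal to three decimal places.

0.671

For spin-½, the probability of finding spin-up along an axis at angle θ to the initial spin direction is cos²(θ/2); spin-down is sin²(θ/2).
θ = 70°, so P = cos²(35°) ≈ 0.671.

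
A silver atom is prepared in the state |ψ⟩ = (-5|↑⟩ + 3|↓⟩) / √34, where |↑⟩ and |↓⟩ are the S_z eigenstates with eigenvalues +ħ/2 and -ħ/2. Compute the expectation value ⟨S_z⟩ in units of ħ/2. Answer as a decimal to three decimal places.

⟨σ_z⟩ = |a|² - |b|² divided by |a|²+|b|², with a, b the |↑⟩, |↓⟩ amplitudes.
= (25 - 9)/34 = 16/34.
⟨S_z⟩ = (ħ/2)·⟨σ_z⟩.

0.471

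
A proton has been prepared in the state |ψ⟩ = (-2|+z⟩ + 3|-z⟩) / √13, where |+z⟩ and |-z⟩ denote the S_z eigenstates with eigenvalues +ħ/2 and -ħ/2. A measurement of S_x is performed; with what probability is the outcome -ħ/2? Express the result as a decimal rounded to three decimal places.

0.962

|-x⟩ = (|+z⟩ - |-z⟩)/√2, so ⟨-x|ψ⟩ = (-5) / (√2·√13).
P = |-5|² / 26 = 25/26.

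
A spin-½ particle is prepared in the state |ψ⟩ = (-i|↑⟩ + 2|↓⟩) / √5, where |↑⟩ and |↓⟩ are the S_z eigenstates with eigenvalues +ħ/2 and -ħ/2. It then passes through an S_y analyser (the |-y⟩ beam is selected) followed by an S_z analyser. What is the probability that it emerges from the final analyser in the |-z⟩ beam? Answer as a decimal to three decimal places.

First analyser (S_y): P(|-y⟩) = |⟨-y|ψ⟩|² = 1/10.
After stage 1 the state is |-y⟩; P(|-z⟩) = |⟨-z|-y⟩|² = 1/2.
Joint probability = 1/10 × 1/2 = 0.050.

0.050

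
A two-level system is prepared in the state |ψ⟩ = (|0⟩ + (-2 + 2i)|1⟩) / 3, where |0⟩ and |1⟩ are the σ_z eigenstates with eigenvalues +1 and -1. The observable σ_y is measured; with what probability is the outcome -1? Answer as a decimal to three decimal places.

0.278

|-y⟩ = (|0⟩ - i|1⟩)/√2, so ⟨-y|ψ⟩ = (-1 - 2i) / (√2·3).
P = |-1 - 2i|² / 18 = 5/18.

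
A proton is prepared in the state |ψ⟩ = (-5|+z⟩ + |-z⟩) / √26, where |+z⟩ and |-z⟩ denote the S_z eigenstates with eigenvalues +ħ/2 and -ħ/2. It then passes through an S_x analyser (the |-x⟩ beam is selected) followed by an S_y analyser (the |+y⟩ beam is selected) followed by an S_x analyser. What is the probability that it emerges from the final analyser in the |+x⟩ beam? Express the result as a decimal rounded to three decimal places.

0.173

First analyser (S_x): P(|-x⟩) = |⟨-x|ψ⟩|² = 36/52.
After stage 1 the state is |-x⟩; P(|+y⟩) = |⟨+y|-x⟩|² = 1/2.
After stage 2 the state is |+y⟩; P(|+x⟩) = |⟨+x|+y⟩|² = 1/2.
Joint probability = 36/52 × 1/2 × 1/2 = 0.173.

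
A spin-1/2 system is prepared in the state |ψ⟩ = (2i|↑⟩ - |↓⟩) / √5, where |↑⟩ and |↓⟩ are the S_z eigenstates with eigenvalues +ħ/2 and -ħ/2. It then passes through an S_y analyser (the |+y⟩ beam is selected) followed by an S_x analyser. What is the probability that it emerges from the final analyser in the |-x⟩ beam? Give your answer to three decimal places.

0.450

First analyser (S_y): P(|+y⟩) = |⟨+y|ψ⟩|² = 9/10.
After stage 1 the state is |+y⟩; P(|-x⟩) = |⟨-x|+y⟩|² = 1/2.
Joint probability = 9/10 × 1/2 = 0.450.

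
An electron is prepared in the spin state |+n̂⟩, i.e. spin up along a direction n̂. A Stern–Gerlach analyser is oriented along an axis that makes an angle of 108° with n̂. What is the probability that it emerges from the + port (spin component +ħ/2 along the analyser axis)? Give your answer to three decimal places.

0.345

For spin-½, the probability of finding spin-up along an axis at angle θ to the initial spin direction is cos²(θ/2); spin-down is sin²(θ/2).
θ = 108°, so P = cos²(54°) ≈ 0.345.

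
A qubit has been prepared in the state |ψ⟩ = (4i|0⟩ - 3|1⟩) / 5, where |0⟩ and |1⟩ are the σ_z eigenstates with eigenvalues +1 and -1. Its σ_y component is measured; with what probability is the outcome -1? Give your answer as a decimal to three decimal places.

|-y⟩ = (|0⟩ - i|1⟩)/√2, so ⟨-y|ψ⟩ = (i) / (√2·5).
P = |i|² / 50 = 1/50.

0.020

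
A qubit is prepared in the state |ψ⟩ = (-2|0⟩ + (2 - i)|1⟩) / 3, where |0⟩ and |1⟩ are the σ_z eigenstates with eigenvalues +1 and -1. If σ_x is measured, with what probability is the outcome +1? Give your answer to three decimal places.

0.056

|+x⟩ = (|0⟩ + |1⟩)/√2, so ⟨+x|ψ⟩ = (-i) / (√2·3).
P = |-i|² / 18 = 1/18.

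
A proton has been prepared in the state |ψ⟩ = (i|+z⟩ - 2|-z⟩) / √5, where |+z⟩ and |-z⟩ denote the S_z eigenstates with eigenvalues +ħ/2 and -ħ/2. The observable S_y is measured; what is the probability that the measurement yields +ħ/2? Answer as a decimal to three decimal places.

0.900

|+y⟩ = (|+z⟩ + i|-z⟩)/√2, so ⟨+y|ψ⟩ = (3i) / (√2·√5).
P = |3i|² / 10 = 9/10.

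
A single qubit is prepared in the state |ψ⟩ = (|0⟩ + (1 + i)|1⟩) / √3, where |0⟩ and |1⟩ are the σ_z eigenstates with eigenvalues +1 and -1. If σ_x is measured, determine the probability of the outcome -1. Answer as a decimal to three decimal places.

0.167

|-x⟩ = (|0⟩ - |1⟩)/√2, so ⟨-x|ψ⟩ = (-i) / (√2·√3).
P = |-i|² / 6 = 1/6.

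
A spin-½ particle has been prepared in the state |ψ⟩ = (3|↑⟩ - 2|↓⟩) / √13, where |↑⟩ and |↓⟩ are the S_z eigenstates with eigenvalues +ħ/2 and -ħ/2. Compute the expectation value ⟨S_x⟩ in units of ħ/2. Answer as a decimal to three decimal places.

-0.923

⟨σ_x⟩ = 2 Re(a* b)/(|a|²+|b|²) with a = 3, b = -2.
a* b = -6, so ⟨σ_x⟩ = -12/13.
⟨S_x⟩ = (ħ/2)·⟨σ_x⟩.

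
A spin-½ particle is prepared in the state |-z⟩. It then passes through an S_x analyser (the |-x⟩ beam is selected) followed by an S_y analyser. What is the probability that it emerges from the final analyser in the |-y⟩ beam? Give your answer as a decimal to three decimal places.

0.250

First analyser (S_x): from |-z⟩, P(|-x⟩) = 1/2.
After stage 1 the state is |-x⟩; P(|-y⟩) = |⟨-y|-x⟩|² = 1/2.
Joint probability = 1/2 × 1/2 = 0.250.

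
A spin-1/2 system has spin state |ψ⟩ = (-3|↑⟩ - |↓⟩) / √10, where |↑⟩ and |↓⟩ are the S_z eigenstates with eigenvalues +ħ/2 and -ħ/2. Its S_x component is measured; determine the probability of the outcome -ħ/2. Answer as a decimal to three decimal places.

0.200

|-x⟩ = (|↑⟩ - |↓⟩)/√2, so ⟨-x|ψ⟩ = (-2) / (√2·√10).
P = |-2|² / 20 = 4/20.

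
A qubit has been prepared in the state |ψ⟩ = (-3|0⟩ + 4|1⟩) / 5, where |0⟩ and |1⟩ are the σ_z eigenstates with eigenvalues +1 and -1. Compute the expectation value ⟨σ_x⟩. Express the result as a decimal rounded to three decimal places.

-0.960

⟨σ_x⟩ = 2 Re(a* b)/(|a|²+|b|²) with a = -3, b = 4.
a* b = -12, so ⟨σ_x⟩ = -24/25.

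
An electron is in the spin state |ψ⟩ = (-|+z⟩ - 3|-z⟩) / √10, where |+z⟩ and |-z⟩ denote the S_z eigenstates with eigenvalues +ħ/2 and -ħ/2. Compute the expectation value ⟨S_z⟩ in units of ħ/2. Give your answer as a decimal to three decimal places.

⟨σ_z⟩ = |a|² - |b|² divided by |a|²+|b|², with a, b the |+z⟩, |-z⟩ amplitudes.
= (1 - 9)/10 = -8/10.
⟨S_z⟩ = (ħ/2)·⟨σ_z⟩.

-0.800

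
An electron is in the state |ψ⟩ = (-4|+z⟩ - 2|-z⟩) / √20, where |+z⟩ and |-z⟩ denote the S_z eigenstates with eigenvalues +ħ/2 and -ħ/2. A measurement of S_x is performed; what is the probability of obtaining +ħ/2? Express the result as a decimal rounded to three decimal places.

0.900

|+x⟩ = (|+z⟩ + |-z⟩)/√2, so ⟨+x|ψ⟩ = (-6) / (√2·√20).
P = |-6|² / 40 = 36/40.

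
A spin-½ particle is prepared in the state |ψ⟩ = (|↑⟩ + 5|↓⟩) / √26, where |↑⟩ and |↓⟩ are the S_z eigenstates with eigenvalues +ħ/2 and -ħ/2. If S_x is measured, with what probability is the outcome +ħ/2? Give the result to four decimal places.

|+x⟩ = (|↑⟩ + |↓⟩)/√2, so ⟨+x|ψ⟩ = (6) / (√2·√26).
P = |6|² / 52 = 36/52.

0.6923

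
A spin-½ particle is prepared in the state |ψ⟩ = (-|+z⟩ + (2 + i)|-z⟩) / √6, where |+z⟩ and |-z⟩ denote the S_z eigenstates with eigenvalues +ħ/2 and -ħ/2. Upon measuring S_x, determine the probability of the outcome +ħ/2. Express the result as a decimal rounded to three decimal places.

|+x⟩ = (|+z⟩ + |-z⟩)/√2, so ⟨+x|ψ⟩ = (1 + i) / (√2·√6).
P = |1 + i|² / 12 = 2/12.

0.167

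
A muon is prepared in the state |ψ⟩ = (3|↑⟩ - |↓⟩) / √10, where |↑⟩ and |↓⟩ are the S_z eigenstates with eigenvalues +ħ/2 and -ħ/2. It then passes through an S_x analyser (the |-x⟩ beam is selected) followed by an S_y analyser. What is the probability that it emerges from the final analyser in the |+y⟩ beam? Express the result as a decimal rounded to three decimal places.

First analyser (S_x): P(|-x⟩) = |⟨-x|ψ⟩|² = 16/20.
After stage 1 the state is |-x⟩; P(|+y⟩) = |⟨+y|-x⟩|² = 1/2.
Joint probability = 16/20 × 1/2 = 0.400.

0.400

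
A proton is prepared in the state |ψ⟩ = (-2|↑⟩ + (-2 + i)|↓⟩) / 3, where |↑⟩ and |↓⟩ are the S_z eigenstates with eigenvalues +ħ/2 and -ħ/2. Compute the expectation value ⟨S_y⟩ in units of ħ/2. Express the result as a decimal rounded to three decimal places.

-0.444

⟨σ_y⟩ = 2 Im(a* b)/(|a|²+|b|²) with a = -2, b = (-2 + i).
a* b = (4 - 2i), so ⟨σ_y⟩ = -4/9.
⟨S_y⟩ = (ħ/2)·⟨σ_y⟩.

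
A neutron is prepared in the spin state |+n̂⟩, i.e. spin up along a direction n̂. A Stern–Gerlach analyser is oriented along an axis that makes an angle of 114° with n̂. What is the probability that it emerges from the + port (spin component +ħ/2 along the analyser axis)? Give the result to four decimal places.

0.2966

For spin-½, the probability of finding spin-up along an axis at angle θ to the initial spin direction is cos²(θ/2); spin-down is sin²(θ/2).
θ = 114°, so P = cos²(57°) ≈ 0.2966.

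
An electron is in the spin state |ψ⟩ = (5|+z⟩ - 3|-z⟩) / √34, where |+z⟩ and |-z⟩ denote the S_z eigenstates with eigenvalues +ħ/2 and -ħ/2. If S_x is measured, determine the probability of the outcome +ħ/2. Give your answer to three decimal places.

|+x⟩ = (|+z⟩ + |-z⟩)/√2, so ⟨+x|ψ⟩ = (2) / (√2·√34).
P = |2|² / 68 = 4/68.

0.059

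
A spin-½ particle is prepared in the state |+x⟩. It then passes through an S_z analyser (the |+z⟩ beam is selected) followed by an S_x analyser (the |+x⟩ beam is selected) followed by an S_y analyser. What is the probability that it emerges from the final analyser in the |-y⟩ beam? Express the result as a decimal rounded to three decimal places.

0.125

First analyser (S_z): from |+x⟩, P(|+z⟩) = 1/2.
After stage 1 the state is |+z⟩; P(|+x⟩) = |⟨+x|+z⟩|² = 1/2.
After stage 2 the state is |+x⟩; P(|-y⟩) = |⟨-y|+x⟩|² = 1/2.
Joint probability = 1/2 × 1/2 × 1/2 = 0.125.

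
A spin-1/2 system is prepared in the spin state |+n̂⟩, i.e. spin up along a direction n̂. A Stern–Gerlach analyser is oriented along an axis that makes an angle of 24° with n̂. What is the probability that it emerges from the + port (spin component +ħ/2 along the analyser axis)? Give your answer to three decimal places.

0.957

For spin-½, the probability of finding spin-up along an axis at angle θ to the initial spin direction is cos²(θ/2); spin-down is sin²(θ/2).
θ = 24°, so P = cos²(12°) ≈ 0.957.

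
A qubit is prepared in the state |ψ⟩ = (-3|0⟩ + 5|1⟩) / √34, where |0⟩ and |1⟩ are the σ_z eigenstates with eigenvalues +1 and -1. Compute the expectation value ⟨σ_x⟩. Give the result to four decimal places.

-0.8824

⟨σ_x⟩ = 2 Re(a* b)/(|a|²+|b|²) with a = -3, b = 5.
a* b = -15, so ⟨σ_x⟩ = -30/34.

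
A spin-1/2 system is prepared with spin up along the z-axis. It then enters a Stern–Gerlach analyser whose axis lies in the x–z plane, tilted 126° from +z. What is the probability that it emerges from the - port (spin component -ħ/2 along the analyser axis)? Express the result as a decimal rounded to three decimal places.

0.794

For spin-½, the probability of finding spin-up along an axis at angle θ to the initial spin direction is cos²(θ/2); spin-down is sin²(θ/2).
θ = 126°, so P = sin²(63°) ≈ 0.794.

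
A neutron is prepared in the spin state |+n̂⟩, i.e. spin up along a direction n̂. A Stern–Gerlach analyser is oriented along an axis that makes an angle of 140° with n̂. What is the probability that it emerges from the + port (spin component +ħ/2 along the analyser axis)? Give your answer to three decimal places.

For spin-½, the probability of finding spin-up along an axis at angle θ to the initial spin direction is cos²(θ/2); spin-down is sin²(θ/2).
θ = 140°, so P = cos²(70°) ≈ 0.117.

0.117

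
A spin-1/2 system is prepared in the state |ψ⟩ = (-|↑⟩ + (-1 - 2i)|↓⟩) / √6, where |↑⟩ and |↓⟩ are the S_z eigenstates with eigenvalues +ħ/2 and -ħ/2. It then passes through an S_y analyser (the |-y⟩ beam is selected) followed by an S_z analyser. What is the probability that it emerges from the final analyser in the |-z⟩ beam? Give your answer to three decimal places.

0.083

First analyser (S_y): P(|-y⟩) = |⟨-y|ψ⟩|² = 2/12.
After stage 1 the state is |-y⟩; P(|-z⟩) = |⟨-z|-y⟩|² = 1/2.
Joint probability = 2/12 × 1/2 = 0.083.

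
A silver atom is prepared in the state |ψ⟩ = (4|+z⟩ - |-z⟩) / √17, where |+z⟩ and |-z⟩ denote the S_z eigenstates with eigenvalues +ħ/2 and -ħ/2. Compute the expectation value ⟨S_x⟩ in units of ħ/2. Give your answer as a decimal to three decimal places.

-0.471

⟨σ_x⟩ = 2 Re(a* b)/(|a|²+|b|²) with a = 4, b = -1.
a* b = -4, so ⟨σ_x⟩ = -8/17.
⟨S_x⟩ = (ħ/2)·⟨σ_x⟩.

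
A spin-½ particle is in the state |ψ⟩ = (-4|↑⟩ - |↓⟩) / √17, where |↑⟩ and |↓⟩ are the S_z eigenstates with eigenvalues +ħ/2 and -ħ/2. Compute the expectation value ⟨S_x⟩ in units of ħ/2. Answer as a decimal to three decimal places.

⟨σ_x⟩ = 2 Re(a* b)/(|a|²+|b|²) with a = -4, b = -1.
a* b = 4, so ⟨σ_x⟩ = 8/17.
⟨S_x⟩ = (ħ/2)·⟨σ_x⟩.

0.471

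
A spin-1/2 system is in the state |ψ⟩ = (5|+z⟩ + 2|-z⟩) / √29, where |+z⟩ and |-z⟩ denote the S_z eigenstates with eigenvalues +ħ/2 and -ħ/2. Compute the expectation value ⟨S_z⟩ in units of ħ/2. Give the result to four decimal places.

⟨σ_z⟩ = |a|² - |b|² divided by |a|²+|b|², with a, b the |+z⟩, |-z⟩ amplitudes.
= (25 - 4)/29 = 21/29.
⟨S_z⟩ = (ħ/2)·⟨σ_z⟩.

0.7241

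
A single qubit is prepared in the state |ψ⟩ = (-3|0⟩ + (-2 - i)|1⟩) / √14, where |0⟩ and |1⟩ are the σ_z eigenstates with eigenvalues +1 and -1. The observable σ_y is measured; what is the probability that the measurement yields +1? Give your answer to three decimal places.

0.714

|+y⟩ = (|0⟩ + i|1⟩)/√2, so ⟨+y|ψ⟩ = (-4 + 2i) / (√2·√14).
P = |-4 + 2i|² / 28 = 20/28.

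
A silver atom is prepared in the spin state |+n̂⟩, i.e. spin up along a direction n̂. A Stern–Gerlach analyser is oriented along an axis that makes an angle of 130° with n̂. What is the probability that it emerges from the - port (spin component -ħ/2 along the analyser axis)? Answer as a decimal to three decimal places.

0.821

For spin-½, the probability of finding spin-up along an axis at angle θ to the initial spin direction is cos²(θ/2); spin-down is sin²(θ/2).
θ = 130°, so P = sin²(65°) ≈ 0.821.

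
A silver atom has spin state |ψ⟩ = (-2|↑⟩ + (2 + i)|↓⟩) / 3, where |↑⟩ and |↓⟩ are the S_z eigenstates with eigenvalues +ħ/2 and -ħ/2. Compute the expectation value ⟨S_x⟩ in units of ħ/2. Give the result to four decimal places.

⟨σ_x⟩ = 2 Re(a* b)/(|a|²+|b|²) with a = -2, b = (2 + i).
a* b = (-4 - 2i), so ⟨σ_x⟩ = -8/9.
⟨S_x⟩ = (ħ/2)·⟨σ_x⟩.

-0.8889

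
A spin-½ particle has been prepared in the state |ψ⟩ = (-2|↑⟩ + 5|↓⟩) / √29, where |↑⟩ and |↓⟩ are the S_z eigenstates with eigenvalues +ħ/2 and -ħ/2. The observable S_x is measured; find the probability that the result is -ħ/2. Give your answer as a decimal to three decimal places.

0.845

|-x⟩ = (|↑⟩ - |↓⟩)/√2, so ⟨-x|ψ⟩ = (-7) / (√2·√29).
P = |-7|² / 58 = 49/58.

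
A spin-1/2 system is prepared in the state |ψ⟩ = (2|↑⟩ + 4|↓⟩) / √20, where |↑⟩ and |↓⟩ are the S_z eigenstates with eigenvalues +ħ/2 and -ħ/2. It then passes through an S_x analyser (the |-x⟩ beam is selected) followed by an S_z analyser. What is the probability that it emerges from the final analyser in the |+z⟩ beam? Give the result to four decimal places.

First analyser (S_x): P(|-x⟩) = |⟨-x|ψ⟩|² = 4/40.
After stage 1 the state is |-x⟩; P(|+z⟩) = |⟨+z|-x⟩|² = 1/2.
Joint probability = 4/40 × 1/2 = 0.0500.

0.0500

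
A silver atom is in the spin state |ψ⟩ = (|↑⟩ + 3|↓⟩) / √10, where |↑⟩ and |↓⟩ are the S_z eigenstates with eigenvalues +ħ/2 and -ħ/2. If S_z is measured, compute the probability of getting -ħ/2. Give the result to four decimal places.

The -ħ/2 outcome corresponds to |↓⟩. Its amplitude in |ψ⟩ is 3/√10.
P = |3|² / 10 = 9/10.

0.9000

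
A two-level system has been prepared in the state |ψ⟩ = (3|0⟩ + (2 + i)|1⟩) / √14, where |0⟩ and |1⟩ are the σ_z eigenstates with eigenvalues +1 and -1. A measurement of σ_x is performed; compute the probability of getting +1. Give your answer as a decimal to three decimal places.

|+x⟩ = (|0⟩ + |1⟩)/√2, so ⟨+x|ψ⟩ = (5 + i) / (√2·√14).
P = |5 + i|² / 28 = 26/28.

0.929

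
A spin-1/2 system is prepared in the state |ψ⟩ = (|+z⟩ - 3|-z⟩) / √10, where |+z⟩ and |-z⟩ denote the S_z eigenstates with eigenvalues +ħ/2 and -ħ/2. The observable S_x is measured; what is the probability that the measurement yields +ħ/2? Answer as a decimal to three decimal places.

|+x⟩ = (|+z⟩ + |-z⟩)/√2, so ⟨+x|ψ⟩ = (-2) / (√2·√10).
P = |-2|² / 20 = 4/20.

0.200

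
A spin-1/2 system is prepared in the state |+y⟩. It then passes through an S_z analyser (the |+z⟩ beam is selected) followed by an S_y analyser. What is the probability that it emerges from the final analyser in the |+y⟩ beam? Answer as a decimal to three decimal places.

First analyser (S_z): from |+y⟩, P(|+z⟩) = 1/2.
After stage 1 the state is |+z⟩; P(|+y⟩) = |⟨+y|+z⟩|² = 1/2.
Joint probability = 1/2 × 1/2 = 0.250.

0.250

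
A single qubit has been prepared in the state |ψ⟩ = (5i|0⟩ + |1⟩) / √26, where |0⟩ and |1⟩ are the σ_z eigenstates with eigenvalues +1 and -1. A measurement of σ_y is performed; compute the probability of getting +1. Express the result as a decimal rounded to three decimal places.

|+y⟩ = (|0⟩ + i|1⟩)/√2, so ⟨+y|ψ⟩ = (4i) / (√2·√26).
P = |4i|² / 52 = 16/52.

0.308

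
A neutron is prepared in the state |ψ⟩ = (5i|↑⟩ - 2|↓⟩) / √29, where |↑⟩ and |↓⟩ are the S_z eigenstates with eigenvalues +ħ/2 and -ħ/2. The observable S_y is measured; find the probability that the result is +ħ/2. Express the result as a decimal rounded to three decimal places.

|+y⟩ = (|↑⟩ + i|↓⟩)/√2, so ⟨+y|ψ⟩ = (7i) / (√2·√29).
P = |7i|² / 58 = 49/58.

0.845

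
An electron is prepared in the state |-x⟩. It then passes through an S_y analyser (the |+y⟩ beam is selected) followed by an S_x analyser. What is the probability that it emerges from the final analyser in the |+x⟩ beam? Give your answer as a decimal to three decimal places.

0.250

First analyser (S_y): from |-x⟩, P(|+y⟩) = 1/2.
After stage 1 the state is |+y⟩; P(|+x⟩) = |⟨+x|+y⟩|² = 1/2.
Joint probability = 1/2 × 1/2 = 0.250.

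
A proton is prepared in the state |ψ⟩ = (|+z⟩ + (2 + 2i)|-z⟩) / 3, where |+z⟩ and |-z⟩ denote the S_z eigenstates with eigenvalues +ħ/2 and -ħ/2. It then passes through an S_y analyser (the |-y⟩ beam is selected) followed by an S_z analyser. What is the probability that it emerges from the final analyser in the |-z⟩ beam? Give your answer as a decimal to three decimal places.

0.139

First analyser (S_y): P(|-y⟩) = |⟨-y|ψ⟩|² = 5/18.
After stage 1 the state is |-y⟩; P(|-z⟩) = |⟨-z|-y⟩|² = 1/2.
Joint probability = 5/18 × 1/2 = 0.139.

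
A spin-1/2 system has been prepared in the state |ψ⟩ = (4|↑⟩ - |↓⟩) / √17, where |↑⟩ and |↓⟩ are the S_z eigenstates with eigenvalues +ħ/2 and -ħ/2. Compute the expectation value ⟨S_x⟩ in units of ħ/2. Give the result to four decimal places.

-0.4706

⟨σ_x⟩ = 2 Re(a* b)/(|a|²+|b|²) with a = 4, b = -1.
a* b = -4, so ⟨σ_x⟩ = -8/17.
⟨S_x⟩ = (ħ/2)·⟨σ_x⟩.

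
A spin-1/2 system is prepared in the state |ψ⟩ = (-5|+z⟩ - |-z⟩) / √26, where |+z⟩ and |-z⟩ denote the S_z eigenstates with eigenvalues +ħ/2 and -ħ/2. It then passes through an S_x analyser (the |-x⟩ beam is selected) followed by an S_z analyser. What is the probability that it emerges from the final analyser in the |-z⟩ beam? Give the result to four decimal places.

First analyser (S_x): P(|-x⟩) = |⟨-x|ψ⟩|² = 16/52.
After stage 1 the state is |-x⟩; P(|-z⟩) = |⟨-z|-x⟩|² = 1/2.
Joint probability = 16/52 × 1/2 = 0.1538.

0.1538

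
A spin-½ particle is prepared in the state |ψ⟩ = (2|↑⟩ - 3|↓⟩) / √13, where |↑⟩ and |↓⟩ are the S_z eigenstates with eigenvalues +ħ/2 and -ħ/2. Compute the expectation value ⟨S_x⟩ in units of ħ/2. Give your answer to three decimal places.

-0.923

⟨σ_x⟩ = 2 Re(a* b)/(|a|²+|b|²) with a = 2, b = -3.
a* b = -6, so ⟨σ_x⟩ = -12/13.
⟨S_x⟩ = (ħ/2)·⟨σ_x⟩.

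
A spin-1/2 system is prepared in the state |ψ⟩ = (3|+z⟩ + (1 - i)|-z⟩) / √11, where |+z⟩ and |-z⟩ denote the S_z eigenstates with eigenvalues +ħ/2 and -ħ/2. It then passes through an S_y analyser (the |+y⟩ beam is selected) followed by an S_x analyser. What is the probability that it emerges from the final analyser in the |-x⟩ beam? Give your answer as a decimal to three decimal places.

0.114

First analyser (S_y): P(|+y⟩) = |⟨+y|ψ⟩|² = 5/22.
After stage 1 the state is |+y⟩; P(|-x⟩) = |⟨-x|+y⟩|² = 1/2.
Joint probability = 5/22 × 1/2 = 0.114.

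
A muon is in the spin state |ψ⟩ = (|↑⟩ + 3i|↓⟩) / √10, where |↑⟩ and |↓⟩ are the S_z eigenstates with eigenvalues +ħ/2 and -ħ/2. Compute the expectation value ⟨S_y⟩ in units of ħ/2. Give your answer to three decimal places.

⟨σ_y⟩ = 2 Im(a* b)/(|a|²+|b|²) with a = 1, b = 3i.
a* b = 3i, so ⟨σ_y⟩ = 6/10.
⟨S_y⟩ = (ħ/2)·⟨σ_y⟩.

0.600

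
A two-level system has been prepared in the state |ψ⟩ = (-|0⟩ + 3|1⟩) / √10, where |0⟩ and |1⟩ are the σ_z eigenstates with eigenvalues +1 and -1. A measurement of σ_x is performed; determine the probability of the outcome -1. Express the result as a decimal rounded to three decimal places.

|-x⟩ = (|0⟩ - |1⟩)/√2, so ⟨-x|ψ⟩ = (-4) / (√2·√10).
P = |-4|² / 20 = 16/20.

0.800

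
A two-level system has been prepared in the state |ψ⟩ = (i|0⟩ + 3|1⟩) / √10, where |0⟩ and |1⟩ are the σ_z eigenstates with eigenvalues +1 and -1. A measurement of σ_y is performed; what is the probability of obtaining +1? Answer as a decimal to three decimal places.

|+y⟩ = (|0⟩ + i|1⟩)/√2, so ⟨+y|ψ⟩ = (-2i) / (√2·√10).
P = |-2i|² / 20 = 4/20.

0.200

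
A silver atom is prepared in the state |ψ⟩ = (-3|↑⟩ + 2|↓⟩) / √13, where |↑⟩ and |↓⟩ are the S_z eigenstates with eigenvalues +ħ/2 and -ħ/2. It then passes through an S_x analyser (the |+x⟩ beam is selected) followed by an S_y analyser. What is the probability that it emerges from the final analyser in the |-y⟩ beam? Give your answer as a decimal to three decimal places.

0.019

First analyser (S_x): P(|+x⟩) = |⟨+x|ψ⟩|² = 1/26.
After stage 1 the state is |+x⟩; P(|-y⟩) = |⟨-y|+x⟩|² = 1/2.
Joint probability = 1/26 × 1/2 = 0.019.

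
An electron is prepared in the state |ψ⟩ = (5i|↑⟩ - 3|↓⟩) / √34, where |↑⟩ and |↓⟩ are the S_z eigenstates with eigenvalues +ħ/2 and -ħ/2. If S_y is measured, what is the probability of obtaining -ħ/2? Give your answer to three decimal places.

0.059

|-y⟩ = (|↑⟩ - i|↓⟩)/√2, so ⟨-y|ψ⟩ = (2i) / (√2·√34).
P = |2i|² / 68 = 4/68.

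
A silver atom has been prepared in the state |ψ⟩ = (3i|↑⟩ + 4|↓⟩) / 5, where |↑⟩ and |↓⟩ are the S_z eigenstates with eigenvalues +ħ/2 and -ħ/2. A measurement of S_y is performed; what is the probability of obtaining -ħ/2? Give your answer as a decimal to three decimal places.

|-y⟩ = (|↑⟩ - i|↓⟩)/√2, so ⟨-y|ψ⟩ = (7i) / (√2·5).
P = |7i|² / 50 = 49/50.

0.980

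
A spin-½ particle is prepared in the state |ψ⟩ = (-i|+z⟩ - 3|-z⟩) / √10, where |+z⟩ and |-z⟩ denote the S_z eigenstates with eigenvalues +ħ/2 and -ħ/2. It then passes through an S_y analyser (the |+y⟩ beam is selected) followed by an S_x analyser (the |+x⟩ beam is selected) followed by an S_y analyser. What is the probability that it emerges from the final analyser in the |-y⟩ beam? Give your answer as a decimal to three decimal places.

First analyser (S_y): P(|+y⟩) = |⟨+y|ψ⟩|² = 4/20.
After stage 1 the state is |+y⟩; P(|+x⟩) = |⟨+x|+y⟩|² = 1/2.
After stage 2 the state is |+x⟩; P(|-y⟩) = |⟨-y|+x⟩|² = 1/2.
Joint probability = 4/20 × 1/2 × 1/2 = 0.050.

0.050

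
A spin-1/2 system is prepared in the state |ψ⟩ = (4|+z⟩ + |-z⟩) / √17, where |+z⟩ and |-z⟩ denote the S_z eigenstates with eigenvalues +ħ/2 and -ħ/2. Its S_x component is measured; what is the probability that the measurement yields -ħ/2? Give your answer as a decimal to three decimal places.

0.265

|-x⟩ = (|+z⟩ - |-z⟩)/√2, so ⟨-x|ψ⟩ = (3) / (√2·√17).
P = |3|² / 34 = 9/34.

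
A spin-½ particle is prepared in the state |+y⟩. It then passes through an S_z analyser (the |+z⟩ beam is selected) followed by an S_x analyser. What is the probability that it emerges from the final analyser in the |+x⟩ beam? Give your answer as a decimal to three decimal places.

0.250

First analyser (S_z): from |+y⟩, P(|+z⟩) = 1/2.
After stage 1 the state is |+z⟩; P(|+x⟩) = |⟨+x|+z⟩|² = 1/2.
Joint probability = 1/2 × 1/2 = 0.250.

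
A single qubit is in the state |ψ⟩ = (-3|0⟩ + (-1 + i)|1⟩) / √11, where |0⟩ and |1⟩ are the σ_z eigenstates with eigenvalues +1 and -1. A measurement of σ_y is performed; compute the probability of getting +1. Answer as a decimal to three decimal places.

0.227

|+y⟩ = (|0⟩ + i|1⟩)/√2, so ⟨+y|ψ⟩ = (-2 + i) / (√2·√11).
P = |-2 + i|² / 22 = 5/22.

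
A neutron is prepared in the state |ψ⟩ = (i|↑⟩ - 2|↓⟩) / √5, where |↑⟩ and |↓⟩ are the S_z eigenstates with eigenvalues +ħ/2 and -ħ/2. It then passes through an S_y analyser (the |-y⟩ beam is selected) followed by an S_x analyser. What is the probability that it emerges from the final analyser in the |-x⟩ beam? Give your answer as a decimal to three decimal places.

First analyser (S_y): P(|-y⟩) = |⟨-y|ψ⟩|² = 1/10.
After stage 1 the state is |-y⟩; P(|-x⟩) = |⟨-x|-y⟩|² = 1/2.
Joint probability = 1/10 × 1/2 = 0.050.

0.050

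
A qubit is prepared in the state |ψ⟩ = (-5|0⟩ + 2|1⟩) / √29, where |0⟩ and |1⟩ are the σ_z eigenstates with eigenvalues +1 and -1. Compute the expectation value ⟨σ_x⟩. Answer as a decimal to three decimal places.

-0.690

⟨σ_x⟩ = 2 Re(a* b)/(|a|²+|b|²) with a = -5, b = 2.
a* b = -10, so ⟨σ_x⟩ = -20/29.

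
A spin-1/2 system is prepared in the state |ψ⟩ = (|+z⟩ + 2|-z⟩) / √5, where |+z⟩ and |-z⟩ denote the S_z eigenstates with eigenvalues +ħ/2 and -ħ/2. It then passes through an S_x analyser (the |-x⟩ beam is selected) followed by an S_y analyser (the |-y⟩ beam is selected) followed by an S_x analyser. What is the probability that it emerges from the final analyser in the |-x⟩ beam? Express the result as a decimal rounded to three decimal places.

0.025

First analyser (S_x): P(|-x⟩) = |⟨-x|ψ⟩|² = 1/10.
After stage 1 the state is |-x⟩; P(|-y⟩) = |⟨-y|-x⟩|² = 1/2.
After stage 2 the state is |-y⟩; P(|-x⟩) = |⟨-x|-y⟩|² = 1/2.
Joint probability = 1/10 × 1/2 × 1/2 = 0.025.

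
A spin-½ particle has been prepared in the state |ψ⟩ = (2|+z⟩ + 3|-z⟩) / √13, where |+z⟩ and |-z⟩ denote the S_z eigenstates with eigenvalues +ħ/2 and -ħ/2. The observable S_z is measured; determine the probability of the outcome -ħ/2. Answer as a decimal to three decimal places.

0.692

The -ħ/2 outcome corresponds to |-z⟩. Its amplitude in |ψ⟩ is 3/√13.
P = |3|² / 13 = 9/13.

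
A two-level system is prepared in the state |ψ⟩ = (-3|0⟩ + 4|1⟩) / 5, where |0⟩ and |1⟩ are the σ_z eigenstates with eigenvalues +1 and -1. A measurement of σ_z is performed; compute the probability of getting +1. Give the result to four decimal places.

The +1 outcome corresponds to |0⟩. Its amplitude in |ψ⟩ is -3/5.
P = |-3|² / 25 = 9/25.

0.3600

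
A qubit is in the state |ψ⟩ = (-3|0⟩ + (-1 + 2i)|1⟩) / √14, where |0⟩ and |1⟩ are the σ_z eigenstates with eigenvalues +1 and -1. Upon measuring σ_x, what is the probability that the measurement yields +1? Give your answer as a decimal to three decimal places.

|+x⟩ = (|0⟩ + |1⟩)/√2, so ⟨+x|ψ⟩ = (-4 + 2i) / (√2·√14).
P = |-4 + 2i|² / 28 = 20/28.

0.714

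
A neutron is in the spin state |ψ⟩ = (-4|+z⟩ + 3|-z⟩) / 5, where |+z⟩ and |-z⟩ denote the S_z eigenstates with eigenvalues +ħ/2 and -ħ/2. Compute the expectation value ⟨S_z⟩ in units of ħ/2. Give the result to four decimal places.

⟨σ_z⟩ = |a|² - |b|² divided by |a|²+|b|², with a, b the |+z⟩, |-z⟩ amplitudes.
= (16 - 9)/25 = 7/25.
⟨S_z⟩ = (ħ/2)·⟨σ_z⟩.

0.2800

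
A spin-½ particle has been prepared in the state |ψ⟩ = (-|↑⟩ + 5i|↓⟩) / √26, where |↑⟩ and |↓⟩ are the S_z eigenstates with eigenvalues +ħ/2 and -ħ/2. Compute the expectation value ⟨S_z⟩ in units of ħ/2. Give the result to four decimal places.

⟨σ_z⟩ = |a|² - |b|² divided by |a|²+|b|², with a, b the |↑⟩, |↓⟩ amplitudes.
= (1 - 25)/26 = -24/26.
⟨S_z⟩ = (ħ/2)·⟨σ_z⟩.

-0.9231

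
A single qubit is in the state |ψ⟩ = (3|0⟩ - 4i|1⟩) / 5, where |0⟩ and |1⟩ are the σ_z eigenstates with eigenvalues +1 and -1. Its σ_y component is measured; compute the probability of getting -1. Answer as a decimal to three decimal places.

|-y⟩ = (|0⟩ - i|1⟩)/√2, so ⟨-y|ψ⟩ = (7) / (√2·5).
P = |7|² / 50 = 49/50.

0.980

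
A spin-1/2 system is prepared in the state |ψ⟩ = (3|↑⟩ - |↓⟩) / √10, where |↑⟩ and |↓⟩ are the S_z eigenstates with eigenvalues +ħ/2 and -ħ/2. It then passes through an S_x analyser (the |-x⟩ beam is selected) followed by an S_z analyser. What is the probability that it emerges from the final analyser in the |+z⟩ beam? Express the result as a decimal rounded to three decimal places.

0.400

First analyser (S_x): P(|-x⟩) = |⟨-x|ψ⟩|² = 16/20.
After stage 1 the state is |-x⟩; P(|+z⟩) = |⟨+z|-x⟩|² = 1/2.
Joint probability = 16/20 × 1/2 = 0.400.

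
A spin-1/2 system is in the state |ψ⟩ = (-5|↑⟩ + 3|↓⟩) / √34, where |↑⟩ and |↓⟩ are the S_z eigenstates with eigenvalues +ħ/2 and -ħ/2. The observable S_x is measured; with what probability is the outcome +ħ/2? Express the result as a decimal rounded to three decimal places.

|+x⟩ = (|↑⟩ + |↓⟩)/√2, so ⟨+x|ψ⟩ = (-2) / (√2·√34).
P = |-2|² / 68 = 4/68.

0.059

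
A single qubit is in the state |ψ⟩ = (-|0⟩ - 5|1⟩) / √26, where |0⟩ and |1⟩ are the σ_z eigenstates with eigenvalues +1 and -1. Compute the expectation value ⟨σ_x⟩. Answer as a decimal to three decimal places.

⟨σ_x⟩ = 2 Re(a* b)/(|a|²+|b|²) with a = -1, b = -5.
a* b = 5, so ⟨σ_x⟩ = 10/26.

0.385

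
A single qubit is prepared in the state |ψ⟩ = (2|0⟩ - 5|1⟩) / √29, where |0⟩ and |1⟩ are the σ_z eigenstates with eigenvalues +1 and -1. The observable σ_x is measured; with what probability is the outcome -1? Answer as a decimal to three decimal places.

0.845

|-x⟩ = (|0⟩ - |1⟩)/√2, so ⟨-x|ψ⟩ = (7) / (√2·√29).
P = |7|² / 58 = 49/58.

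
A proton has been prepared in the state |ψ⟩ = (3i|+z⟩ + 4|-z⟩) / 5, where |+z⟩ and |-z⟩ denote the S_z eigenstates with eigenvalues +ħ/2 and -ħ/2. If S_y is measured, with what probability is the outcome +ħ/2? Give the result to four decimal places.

|+y⟩ = (|+z⟩ + i|-z⟩)/√2, so ⟨+y|ψ⟩ = (-i) / (√2·5).
P = |-i|² / 50 = 1/50.

0.0200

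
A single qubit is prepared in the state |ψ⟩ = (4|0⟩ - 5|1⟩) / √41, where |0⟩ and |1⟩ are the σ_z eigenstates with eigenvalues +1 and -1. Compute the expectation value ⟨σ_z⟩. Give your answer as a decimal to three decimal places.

-0.220

⟨σ_z⟩ = |a|² - |b|² divided by |a|²+|b|², with a, b the |0⟩, |1⟩ amplitudes.
= (16 - 25)/41 = -9/41.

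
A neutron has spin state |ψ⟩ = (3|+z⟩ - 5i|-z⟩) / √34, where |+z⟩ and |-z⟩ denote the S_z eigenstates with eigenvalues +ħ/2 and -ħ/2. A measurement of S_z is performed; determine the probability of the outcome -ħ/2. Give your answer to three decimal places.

0.735

The -ħ/2 outcome corresponds to |-z⟩. Its amplitude in |ψ⟩ is -5i/√34.
P = |-5i|² / 34 = 25/34.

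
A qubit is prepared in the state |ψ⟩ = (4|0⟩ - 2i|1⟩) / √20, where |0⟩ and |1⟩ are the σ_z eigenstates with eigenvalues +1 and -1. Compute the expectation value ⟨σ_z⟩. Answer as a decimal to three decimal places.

0.600

⟨σ_z⟩ = |a|² - |b|² divided by |a|²+|b|², with a, b the |0⟩, |1⟩ amplitudes.
= (16 - 4)/20 = 12/20.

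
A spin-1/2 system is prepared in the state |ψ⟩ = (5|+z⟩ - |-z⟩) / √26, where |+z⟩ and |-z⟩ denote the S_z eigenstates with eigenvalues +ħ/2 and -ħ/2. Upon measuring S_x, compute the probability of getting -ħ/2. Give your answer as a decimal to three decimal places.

|-x⟩ = (|+z⟩ - |-z⟩)/√2, so ⟨-x|ψ⟩ = (6) / (√2·√26).
P = |6|² / 52 = 36/52.

0.692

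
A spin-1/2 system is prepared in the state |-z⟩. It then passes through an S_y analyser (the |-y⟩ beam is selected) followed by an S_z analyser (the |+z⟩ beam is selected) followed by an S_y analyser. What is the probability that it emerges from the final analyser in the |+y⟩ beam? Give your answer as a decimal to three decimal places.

0.125

First analyser (S_y): from |-z⟩, P(|-y⟩) = 1/2.
After stage 1 the state is |-y⟩; P(|+z⟩) = |⟨+z|-y⟩|² = 1/2.
After stage 2 the state is |+z⟩; P(|+y⟩) = |⟨+y|+z⟩|² = 1/2.
Joint probability = 1/2 × 1/2 × 1/2 = 0.125.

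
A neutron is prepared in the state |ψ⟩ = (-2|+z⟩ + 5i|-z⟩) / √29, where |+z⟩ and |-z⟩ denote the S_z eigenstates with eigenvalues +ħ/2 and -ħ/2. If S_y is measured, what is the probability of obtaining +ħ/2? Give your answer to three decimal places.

0.155

|+y⟩ = (|+z⟩ + i|-z⟩)/√2, so ⟨+y|ψ⟩ = (3) / (√2·√29).
P = |3|² / 58 = 9/58.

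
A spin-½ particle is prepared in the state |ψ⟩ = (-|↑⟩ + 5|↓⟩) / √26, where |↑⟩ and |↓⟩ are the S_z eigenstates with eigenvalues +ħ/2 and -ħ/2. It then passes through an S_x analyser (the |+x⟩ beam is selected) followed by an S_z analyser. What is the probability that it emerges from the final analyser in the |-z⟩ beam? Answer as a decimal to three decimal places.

0.154

First analyser (S_x): P(|+x⟩) = |⟨+x|ψ⟩|² = 16/52.
After stage 1 the state is |+x⟩; P(|-z⟩) = |⟨-z|+x⟩|² = 1/2.
Joint probability = 16/52 × 1/2 = 0.154.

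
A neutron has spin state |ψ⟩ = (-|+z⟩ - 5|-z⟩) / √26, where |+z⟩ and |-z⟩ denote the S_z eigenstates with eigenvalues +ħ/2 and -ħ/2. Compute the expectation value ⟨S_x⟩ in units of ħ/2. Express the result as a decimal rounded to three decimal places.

0.385

⟨σ_x⟩ = 2 Re(a* b)/(|a|²+|b|²) with a = -1, b = -5.
a* b = 5, so ⟨σ_x⟩ = 10/26.
⟨S_x⟩ = (ħ/2)·⟨σ_x⟩.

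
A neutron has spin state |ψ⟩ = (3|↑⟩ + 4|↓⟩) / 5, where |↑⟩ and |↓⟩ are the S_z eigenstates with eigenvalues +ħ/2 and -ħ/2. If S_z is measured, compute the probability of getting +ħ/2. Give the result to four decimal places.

The +ħ/2 outcome corresponds to |↑⟩. Its amplitude in |ψ⟩ is 3/5.
P = |3|² / 25 = 9/25.

0.3600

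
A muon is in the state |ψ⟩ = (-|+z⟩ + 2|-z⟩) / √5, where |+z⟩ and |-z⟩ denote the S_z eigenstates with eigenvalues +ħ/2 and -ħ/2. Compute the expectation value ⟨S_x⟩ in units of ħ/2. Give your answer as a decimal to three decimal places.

-0.800

⟨σ_x⟩ = 2 Re(a* b)/(|a|²+|b|²) with a = -1, b = 2.
a* b = -2, so ⟨σ_x⟩ = -4/5.
⟨S_x⟩ = (ħ/2)·⟨σ_x⟩.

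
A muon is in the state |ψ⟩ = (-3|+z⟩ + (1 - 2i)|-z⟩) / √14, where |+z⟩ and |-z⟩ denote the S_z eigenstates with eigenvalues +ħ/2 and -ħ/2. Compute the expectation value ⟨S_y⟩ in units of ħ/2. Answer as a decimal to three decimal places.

0.857

⟨σ_y⟩ = 2 Im(a* b)/(|a|²+|b|²) with a = -3, b = (1 - 2i).
a* b = (-3 + 6i), so ⟨σ_y⟩ = 12/14.
⟨S_y⟩ = (ħ/2)·⟨σ_y⟩.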